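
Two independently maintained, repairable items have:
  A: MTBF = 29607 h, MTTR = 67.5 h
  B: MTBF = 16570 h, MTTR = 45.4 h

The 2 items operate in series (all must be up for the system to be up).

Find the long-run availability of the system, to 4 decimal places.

A(A) = MTBF/(MTBF+MTTR) = 29607/(29607+67.5) = 0.997725
A(B) = MTBF/(MTBF+MTTR) = 16570/(16570+45.4) = 0.997268
Series availability: 0.997725 × 0.997268 = 0.9950

0.9950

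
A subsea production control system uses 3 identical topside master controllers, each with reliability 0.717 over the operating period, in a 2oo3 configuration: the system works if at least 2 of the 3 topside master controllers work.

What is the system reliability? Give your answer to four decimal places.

R = Σ_{i=2}^{3} C(3,i) p^i (1−p)^{3−i} with p = 0.717
C(3,2)·0.717^2·0.283^1 = 0.436462
C(3,3)·0.717^3·0.283^0 = 0.368602
Sum = 0.8051

0.8051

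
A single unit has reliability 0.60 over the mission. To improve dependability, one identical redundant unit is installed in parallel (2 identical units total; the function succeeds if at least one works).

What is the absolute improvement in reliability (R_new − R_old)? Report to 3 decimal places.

0.240

R_before = 0.60
R_after = 1 − (1 − 0.60)^2 = 0.840
ΔR = 0.840 − 0.60 = 0.240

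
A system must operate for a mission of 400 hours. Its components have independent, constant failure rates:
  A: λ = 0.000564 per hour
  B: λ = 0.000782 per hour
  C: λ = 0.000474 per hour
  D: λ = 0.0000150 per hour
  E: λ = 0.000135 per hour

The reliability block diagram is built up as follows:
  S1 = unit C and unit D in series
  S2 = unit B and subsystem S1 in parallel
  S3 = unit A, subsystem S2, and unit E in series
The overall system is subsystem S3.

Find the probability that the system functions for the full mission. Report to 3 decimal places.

0.720

R(A) = exp(−0.000564 × 400) = 0.79804
R(B) = exp(−0.000782 × 400) = 0.73140
R(C) = exp(−0.000474 × 400) = 0.82729
R(D) = exp(−0.0000150 × 400) = 0.99402
R(E) = exp(−0.000135 × 400) = 0.94743
Series (C and D): 0.82729 × 0.99402 = 0.82234
Parallel (B and [0.82234]): 1 − (1 − 0.73140)(1 − 0.82234) = 0.95228
Series (A, [0.95228], and E): 0.79804 × 0.95228 × 0.94743 = 0.720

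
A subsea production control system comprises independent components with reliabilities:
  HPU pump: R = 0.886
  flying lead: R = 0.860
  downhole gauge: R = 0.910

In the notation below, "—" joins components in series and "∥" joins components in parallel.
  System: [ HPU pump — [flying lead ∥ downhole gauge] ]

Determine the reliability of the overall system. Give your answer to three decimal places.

Parallel (flying lead and downhole gauge): 1 − (1 − 0.86000)(1 − 0.91000) = 0.98740
Series (HPU pump and [0.98740]): 0.88600 × 0.98740 = 0.875

0.875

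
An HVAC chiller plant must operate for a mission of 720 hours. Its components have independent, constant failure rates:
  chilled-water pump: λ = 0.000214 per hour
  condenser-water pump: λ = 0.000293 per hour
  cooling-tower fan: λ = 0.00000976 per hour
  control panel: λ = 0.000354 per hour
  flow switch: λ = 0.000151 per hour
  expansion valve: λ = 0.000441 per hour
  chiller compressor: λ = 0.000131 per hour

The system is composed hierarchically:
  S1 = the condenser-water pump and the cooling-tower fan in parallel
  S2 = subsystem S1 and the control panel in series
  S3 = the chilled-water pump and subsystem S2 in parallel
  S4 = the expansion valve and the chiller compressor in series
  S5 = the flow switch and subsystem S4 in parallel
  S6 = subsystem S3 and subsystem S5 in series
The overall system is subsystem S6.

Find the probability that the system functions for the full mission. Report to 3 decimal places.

R(chilled-water pump) = exp(−0.000214 × 720) = 0.85720
R(condenser-water pump) = exp(−0.000293 × 720) = 0.80981
R(cooling-tower fan) = exp(−0.00000976 × 720) = 0.99300
R(control panel) = exp(−0.000354 × 720) = 0.77501
R(flow switch) = exp(−0.000151 × 720) = 0.89698
R(expansion valve) = exp(−0.000441 × 720) = 0.72795
R(chiller compressor) = exp(−0.000131 × 720) = 0.90999
Parallel (condenser-water pump and cooling-tower fan): 1 − (1 − 0.80981)(1 − 0.99300) = 0.99867
Series ([0.99867] and control panel): 0.99867 × 0.77501 = 0.77398
Parallel (chilled-water pump and [0.77398]): 1 − (1 − 0.85720)(1 − 0.77398) = 0.96772
Series (expansion valve and chiller compressor): 0.72795 × 0.90999 = 0.66243
Parallel (flow switch and [0.66243]): 1 − (1 − 0.89698)(1 − 0.66243) = 0.96522
Series ([0.96772] and [0.96522]): 0.96772 × 0.96522 = 0.934

0.934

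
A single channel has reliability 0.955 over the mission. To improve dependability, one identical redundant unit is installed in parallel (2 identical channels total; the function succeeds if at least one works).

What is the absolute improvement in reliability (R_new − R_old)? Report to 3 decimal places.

0.043

R_before = 0.955
R_after = 1 − (1 − 0.955)^2 = 0.998
ΔR = 0.998 − 0.955 = 0.043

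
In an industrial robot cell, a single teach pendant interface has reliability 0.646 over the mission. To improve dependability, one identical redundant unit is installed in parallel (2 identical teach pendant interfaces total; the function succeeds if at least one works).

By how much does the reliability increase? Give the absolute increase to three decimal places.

0.229

R_before = 0.646
R_after = 1 − (1 − 0.646)^2 = 0.875
ΔR = 0.875 − 0.646 = 0.229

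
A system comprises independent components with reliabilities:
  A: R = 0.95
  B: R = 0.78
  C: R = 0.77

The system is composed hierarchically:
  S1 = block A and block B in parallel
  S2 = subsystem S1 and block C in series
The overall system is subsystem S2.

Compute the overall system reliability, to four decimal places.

Parallel (A and B): 1 − (1 − 0.950000)(1 − 0.780000) = 0.989000
Series ([0.989000] and C): 0.989000 × 0.770000 = 0.7615

0.7615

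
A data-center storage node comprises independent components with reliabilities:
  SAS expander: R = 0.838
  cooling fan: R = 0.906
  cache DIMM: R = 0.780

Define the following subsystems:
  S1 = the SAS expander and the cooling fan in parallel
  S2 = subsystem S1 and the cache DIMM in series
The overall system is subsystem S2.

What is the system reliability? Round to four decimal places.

Parallel (SAS expander and cooling fan): 1 − (1 − 0.838000)(1 − 0.906000) = 0.984772
Series ([0.984772] and cache DIMM): 0.984772 × 0.780000 = 0.7681

0.7681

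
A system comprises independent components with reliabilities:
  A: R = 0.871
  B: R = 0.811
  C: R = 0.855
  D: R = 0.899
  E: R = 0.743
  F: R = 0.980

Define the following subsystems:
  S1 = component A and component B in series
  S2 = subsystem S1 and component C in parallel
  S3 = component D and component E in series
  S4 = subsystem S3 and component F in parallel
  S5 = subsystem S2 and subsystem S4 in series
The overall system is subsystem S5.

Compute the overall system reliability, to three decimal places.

0.951

Series (A and B): 0.87100 × 0.81100 = 0.70638
Parallel ([0.70638] and C): 1 − (1 − 0.70638)(1 − 0.85500) = 0.95743
Series (D and E): 0.89900 × 0.74300 = 0.66796
Parallel ([0.66796] and F): 1 − (1 − 0.66796)(1 − 0.98000) = 0.99336
Series ([0.95743] and [0.99336]): 0.95743 × 0.99336 = 0.951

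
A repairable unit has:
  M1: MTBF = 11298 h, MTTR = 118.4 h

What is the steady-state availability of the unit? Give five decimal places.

0.98963

A(M1) = MTBF/(MTBF+MTTR) = 11298/(11298+118.4) = 0.98963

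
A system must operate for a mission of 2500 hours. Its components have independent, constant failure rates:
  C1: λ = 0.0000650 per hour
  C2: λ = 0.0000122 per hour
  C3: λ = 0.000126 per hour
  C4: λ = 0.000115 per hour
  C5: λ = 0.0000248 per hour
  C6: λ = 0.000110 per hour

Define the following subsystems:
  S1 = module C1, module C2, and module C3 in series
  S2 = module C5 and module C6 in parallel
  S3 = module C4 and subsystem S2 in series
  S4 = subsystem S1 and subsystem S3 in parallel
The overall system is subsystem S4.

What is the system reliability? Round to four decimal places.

0.8962

R(C1) = exp(−0.0000650 × 2500) = 0.850016
R(C2) = exp(−0.0000122 × 2500) = 0.969960
R(C3) = exp(−0.000126 × 2500) = 0.729789
R(C4) = exp(−0.000115 × 2500) = 0.750137
R(C5) = exp(−0.0000248 × 2500) = 0.939883
R(C6) = exp(−0.000110 × 2500) = 0.759572
Series (C1, C2, and C3): 0.850016 × 0.969960 × 0.729789 = 0.601698
Parallel (C5 and C6): 1 − (1 − 0.939883)(1 − 0.759572) = 0.985546
Series (C4 and [0.985546]): 0.750137 × 0.985546 = 0.739295
Parallel ([0.601698] and [0.739295]): 1 − (1 − 0.601698)(1 − 0.739295) = 0.8962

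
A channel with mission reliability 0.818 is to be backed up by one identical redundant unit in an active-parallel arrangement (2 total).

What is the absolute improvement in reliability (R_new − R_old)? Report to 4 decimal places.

R_before = 0.818
R_after = 1 − (1 − 0.818)^2 = 0.9669
ΔR = 0.9669 − 0.818 = 0.1489

0.1489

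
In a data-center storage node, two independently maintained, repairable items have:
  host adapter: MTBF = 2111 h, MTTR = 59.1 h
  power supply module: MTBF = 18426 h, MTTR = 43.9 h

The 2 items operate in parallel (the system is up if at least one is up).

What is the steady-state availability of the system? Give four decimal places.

0.9999

A(host adapter) = MTBF/(MTBF+MTTR) = 2111/(2111+59.1) = 0.972766
A(power supply module) = MTBF/(MTBF+MTTR) = 18426/(18426+43.9) = 0.997623
Parallel availability: 1 − (1 − 0.972766)(1 − 0.997623) = 0.9999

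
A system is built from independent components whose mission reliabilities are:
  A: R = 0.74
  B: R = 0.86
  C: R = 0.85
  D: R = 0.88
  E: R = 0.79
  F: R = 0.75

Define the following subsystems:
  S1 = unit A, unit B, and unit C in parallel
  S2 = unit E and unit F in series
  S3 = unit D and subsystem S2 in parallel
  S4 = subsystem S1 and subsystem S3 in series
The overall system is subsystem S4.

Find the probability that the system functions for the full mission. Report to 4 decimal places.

Parallel (A, B, and C): 1 − (1 − 0.740000)(1 − 0.860000)(1 − 0.850000) = 0.994540
Series (E and F): 0.790000 × 0.750000 = 0.592500
Parallel (D and [0.592500]): 1 − (1 − 0.880000)(1 − 0.592500) = 0.951100
Series ([0.994540] and [0.951100]): 0.994540 × 0.951100 = 0.9459

0.9459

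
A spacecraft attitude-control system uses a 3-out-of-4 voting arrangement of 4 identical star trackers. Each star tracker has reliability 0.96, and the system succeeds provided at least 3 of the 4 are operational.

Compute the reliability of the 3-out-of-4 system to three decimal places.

0.991

R = Σ_{i=3}^{4} C(4,i) p^i (1−p)^{4−i} with p = 0.96
C(4,3)·0.96^3·0.04^1 = 0.14156
C(4,4)·0.96^4·0.04^0 = 0.84935
Sum = 0.991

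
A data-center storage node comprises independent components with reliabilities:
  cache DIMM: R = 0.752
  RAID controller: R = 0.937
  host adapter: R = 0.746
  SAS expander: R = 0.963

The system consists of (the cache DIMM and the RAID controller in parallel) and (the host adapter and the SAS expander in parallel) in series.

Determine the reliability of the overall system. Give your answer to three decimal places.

Parallel (cache DIMM and RAID controller): 1 − (1 − 0.75200)(1 − 0.93700) = 0.98438
Parallel (host adapter and SAS expander): 1 − (1 − 0.74600)(1 − 0.96300) = 0.99060
Series ([0.98438] and [0.99060]): 0.98438 × 0.99060 = 0.975

0.975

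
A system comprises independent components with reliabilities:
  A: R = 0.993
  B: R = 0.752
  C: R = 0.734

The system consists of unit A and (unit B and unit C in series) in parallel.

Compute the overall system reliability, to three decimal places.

Series (B and C): 0.75200 × 0.73400 = 0.55197
Parallel (A and [0.55197]): 1 − (1 − 0.99300)(1 − 0.55197) = 0.997

0.997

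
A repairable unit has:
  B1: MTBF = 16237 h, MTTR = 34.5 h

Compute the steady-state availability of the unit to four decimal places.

0.9979

A(B1) = MTBF/(MTBF+MTTR) = 16237/(16237+34.5) = 0.9979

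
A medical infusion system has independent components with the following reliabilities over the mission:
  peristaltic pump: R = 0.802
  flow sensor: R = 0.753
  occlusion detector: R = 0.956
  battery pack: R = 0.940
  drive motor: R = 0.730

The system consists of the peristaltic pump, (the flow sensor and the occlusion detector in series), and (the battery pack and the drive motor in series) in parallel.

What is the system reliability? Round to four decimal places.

0.9826

Series (flow sensor and occlusion detector): 0.753000 × 0.956000 = 0.719868
Series (battery pack and drive motor): 0.940000 × 0.730000 = 0.686200
Parallel (peristaltic pump, [0.719868], and [0.686200]): 1 − (1 − 0.802000)(1 − 0.719868)(1 − 0.686200) = 0.9826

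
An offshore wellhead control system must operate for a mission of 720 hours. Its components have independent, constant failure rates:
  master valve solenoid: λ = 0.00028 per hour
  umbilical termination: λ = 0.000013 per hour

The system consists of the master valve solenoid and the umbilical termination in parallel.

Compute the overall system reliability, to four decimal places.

R(master valve solenoid) = exp(−0.00028 × 720) = 0.817422
R(umbilical termination) = exp(−0.000013 × 720) = 0.990684
Parallel (master valve solenoid and umbilical termination): 1 − (1 − 0.817422)(1 − 0.990684) = 0.9983

0.9983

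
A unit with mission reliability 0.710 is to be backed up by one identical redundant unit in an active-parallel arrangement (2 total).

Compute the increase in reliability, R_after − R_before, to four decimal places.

R_before = 0.710
R_after = 1 − (1 − 0.710)^2 = 0.9159
ΔR = 0.9159 − 0.710 = 0.2059

0.2059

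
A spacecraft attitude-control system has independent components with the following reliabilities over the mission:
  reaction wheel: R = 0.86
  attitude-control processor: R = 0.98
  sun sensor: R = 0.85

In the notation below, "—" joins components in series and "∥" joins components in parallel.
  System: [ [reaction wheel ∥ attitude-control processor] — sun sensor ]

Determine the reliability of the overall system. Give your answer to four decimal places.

0.8476

Parallel (reaction wheel and attitude-control processor): 1 − (1 − 0.860000)(1 − 0.980000) = 0.997200
Series ([0.997200] and sun sensor): 0.997200 × 0.850000 = 0.8476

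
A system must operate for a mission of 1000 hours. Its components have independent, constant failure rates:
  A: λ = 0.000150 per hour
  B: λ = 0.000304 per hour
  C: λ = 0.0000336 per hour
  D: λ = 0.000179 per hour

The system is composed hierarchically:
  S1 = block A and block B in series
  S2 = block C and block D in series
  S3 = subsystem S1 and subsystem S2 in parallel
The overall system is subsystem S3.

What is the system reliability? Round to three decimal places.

0.930

R(A) = exp(−0.000150 × 1000) = 0.86071
R(B) = exp(−0.000304 × 1000) = 0.73786
R(C) = exp(−0.0000336 × 1000) = 0.96696
R(D) = exp(−0.000179 × 1000) = 0.83611
Series (A and B): 0.86071 × 0.73786 = 0.63508
Series (C and D): 0.96696 × 0.83611 = 0.80848
Parallel ([0.63508] and [0.80848]): 1 − (1 − 0.63508)(1 − 0.80848) = 0.930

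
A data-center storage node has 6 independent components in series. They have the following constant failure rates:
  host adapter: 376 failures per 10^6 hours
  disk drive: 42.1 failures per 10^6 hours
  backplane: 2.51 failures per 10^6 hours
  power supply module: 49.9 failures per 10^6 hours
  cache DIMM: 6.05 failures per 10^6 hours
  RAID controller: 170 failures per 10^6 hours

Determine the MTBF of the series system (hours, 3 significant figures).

1550

Series of exponential components: λ_sys = Σ λ_i
λ_sys = 0.000376 + 0.0000421 + 0.00000251 + 0.0000499 + 0.00000605 + 0.000170 = 6.4656e-04 /h
MTBF = 1 / λ_sys = 1550 h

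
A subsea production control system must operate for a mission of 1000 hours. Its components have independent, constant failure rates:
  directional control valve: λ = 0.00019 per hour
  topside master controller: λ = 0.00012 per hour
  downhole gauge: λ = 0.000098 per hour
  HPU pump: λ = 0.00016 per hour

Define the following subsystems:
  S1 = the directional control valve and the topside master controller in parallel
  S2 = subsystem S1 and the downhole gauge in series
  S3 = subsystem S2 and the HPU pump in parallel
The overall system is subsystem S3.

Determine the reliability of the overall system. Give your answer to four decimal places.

0.9836

R(directional control valve) = exp(−0.00019 × 1000) = 0.826959
R(topside master controller) = exp(−0.00012 × 1000) = 0.886920
R(downhole gauge) = exp(−0.000098 × 1000) = 0.906649
R(HPU pump) = exp(−0.00016 × 1000) = 0.852144
Parallel (directional control valve and topside master controller): 1 − (1 − 0.826959)(1 − 0.886920) = 0.980433
Series ([0.980433] and downhole gauge): 0.980433 × 0.906649 = 0.888909
Parallel ([0.888909] and HPU pump): 1 − (1 − 0.888909)(1 − 0.852144) = 0.9836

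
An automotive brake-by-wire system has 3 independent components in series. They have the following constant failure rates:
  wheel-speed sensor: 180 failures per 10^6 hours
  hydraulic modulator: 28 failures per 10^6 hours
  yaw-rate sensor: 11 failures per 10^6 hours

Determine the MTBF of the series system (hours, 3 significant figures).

4570

Series of exponential components: λ_sys = Σ λ_i
λ_sys = 0.00018 + 0.000028 + 0.000011 = 2.1900e-04 /h
MTBF = 1 / λ_sys = 4570 h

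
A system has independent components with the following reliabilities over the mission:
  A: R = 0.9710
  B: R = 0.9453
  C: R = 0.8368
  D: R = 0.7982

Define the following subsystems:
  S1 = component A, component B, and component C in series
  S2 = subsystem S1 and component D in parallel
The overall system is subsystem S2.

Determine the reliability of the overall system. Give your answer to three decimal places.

Series (A, B, and C): 0.97100 × 0.94530 × 0.83680 = 0.76809
Parallel ([0.76809] and D): 1 − (1 − 0.76809)(1 − 0.79820) = 0.953

0.953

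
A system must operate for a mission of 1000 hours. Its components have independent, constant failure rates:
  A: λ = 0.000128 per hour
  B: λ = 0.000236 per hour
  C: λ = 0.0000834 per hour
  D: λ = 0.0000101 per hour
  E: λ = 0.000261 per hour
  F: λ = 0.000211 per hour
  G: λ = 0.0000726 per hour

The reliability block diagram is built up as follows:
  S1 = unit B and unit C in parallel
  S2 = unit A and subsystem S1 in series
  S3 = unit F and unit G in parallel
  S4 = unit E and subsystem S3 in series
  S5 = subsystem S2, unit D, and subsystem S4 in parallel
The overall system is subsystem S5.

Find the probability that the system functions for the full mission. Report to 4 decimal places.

0.9997

R(A) = exp(−0.000128 × 1000) = 0.879853
R(B) = exp(−0.000236 × 1000) = 0.789781
R(C) = exp(−0.0000834 × 1000) = 0.919983
R(D) = exp(−0.0000101 × 1000) = 0.989951
R(E) = exp(−0.000261 × 1000) = 0.770281
R(F) = exp(−0.000211 × 1000) = 0.809774
R(G) = exp(−0.0000726 × 1000) = 0.929973
Parallel (B and C): 1 − (1 − 0.789781)(1 − 0.919983) = 0.983179
Series (A and [0.983179]): 0.879853 × 0.983179 = 0.865053
Parallel (F and G): 1 − (1 − 0.809774)(1 − 0.929973) = 0.986679
Series (E and [0.986679]): 0.770281 × 0.986679 = 0.760020
Parallel ([0.865053], D, and [0.760020]): 1 − (1 − 0.865053)(1 − 0.989951)(1 − 0.760020) = 0.9997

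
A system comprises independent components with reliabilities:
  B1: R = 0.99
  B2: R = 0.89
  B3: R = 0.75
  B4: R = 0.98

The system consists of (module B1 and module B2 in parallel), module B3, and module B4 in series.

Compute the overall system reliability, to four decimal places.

Parallel (B1 and B2): 1 − (1 − 0.990000)(1 − 0.890000) = 0.998900
Series ([0.998900], B3, and B4): 0.998900 × 0.750000 × 0.980000 = 0.7342

0.7342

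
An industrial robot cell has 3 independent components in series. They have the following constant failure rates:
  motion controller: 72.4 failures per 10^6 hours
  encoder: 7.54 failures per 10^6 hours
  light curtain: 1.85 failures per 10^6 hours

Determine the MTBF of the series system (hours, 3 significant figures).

Series of exponential components: λ_sys = Σ λ_i
λ_sys = 0.0000724 + 0.00000754 + 0.00000185 = 8.1790e-05 /h
MTBF = 1 / λ_sys = 12200 h

12200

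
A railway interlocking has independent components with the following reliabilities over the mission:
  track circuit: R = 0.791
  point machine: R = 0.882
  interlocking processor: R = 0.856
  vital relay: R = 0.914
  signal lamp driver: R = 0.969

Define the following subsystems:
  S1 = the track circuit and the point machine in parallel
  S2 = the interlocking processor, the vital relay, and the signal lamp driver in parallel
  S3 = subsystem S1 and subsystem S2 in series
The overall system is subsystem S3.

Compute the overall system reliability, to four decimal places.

Parallel (track circuit and point machine): 1 − (1 − 0.791000)(1 − 0.882000) = 0.975338
Parallel (interlocking processor, vital relay, and signal lamp driver): 1 − (1 − 0.856000)(1 − 0.914000)(1 − 0.969000) = 0.999616
Series ([0.975338] and [0.999616]): 0.975338 × 0.999616 = 0.9750

0.9750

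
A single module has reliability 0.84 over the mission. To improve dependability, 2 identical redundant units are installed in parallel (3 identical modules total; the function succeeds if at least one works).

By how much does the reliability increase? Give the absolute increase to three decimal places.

0.156

R_before = 0.84
R_after = 1 − (1 − 0.84)^3 = 0.996
ΔR = 0.996 − 0.84 = 0.156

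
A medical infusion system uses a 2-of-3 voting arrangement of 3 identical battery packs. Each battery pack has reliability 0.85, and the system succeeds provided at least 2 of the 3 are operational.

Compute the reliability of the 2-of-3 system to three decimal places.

R = Σ_{i=2}^{3} C(3,i) p^i (1−p)^{3−i} with p = 0.85
C(3,2)·0.85^2·0.15^1 = 0.32513
C(3,3)·0.85^3·0.15^0 = 0.61413
Sum = 0.939

0.939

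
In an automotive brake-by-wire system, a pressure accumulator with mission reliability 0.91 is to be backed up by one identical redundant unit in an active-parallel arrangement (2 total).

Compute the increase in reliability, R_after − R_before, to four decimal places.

R_before = 0.91
R_after = 1 − (1 − 0.91)^2 = 0.9919
ΔR = 0.9919 − 0.91 = 0.0819

0.0819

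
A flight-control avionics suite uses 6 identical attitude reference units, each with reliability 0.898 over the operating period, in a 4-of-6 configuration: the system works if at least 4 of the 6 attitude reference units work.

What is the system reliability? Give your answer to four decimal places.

R = Σ_{i=4}^{6} C(6,i) p^i (1−p)^{6−i} with p = 0.898
C(6,4)·0.898^4·0.102^2 = 0.101484
C(6,5)·0.898^5·0.102^1 = 0.357382
C(6,6)·0.898^6·0.102^0 = 0.524394
Sum = 0.9833

0.9833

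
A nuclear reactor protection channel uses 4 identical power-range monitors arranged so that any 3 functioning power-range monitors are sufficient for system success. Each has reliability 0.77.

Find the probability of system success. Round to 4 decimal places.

R = Σ_{i=3}^{4} C(4,i) p^i (1−p)^{4−i} with p = 0.77
C(4,3)·0.77^3·0.23^1 = 0.420010
C(4,4)·0.77^4·0.23^0 = 0.351530
Sum = 0.7715

0.7715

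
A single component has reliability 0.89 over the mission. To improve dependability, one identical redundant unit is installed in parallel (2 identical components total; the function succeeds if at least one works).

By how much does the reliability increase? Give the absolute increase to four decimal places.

R_before = 0.89
R_after = 1 − (1 − 0.89)^2 = 0.9879
ΔR = 0.9879 − 0.89 = 0.0979

0.0979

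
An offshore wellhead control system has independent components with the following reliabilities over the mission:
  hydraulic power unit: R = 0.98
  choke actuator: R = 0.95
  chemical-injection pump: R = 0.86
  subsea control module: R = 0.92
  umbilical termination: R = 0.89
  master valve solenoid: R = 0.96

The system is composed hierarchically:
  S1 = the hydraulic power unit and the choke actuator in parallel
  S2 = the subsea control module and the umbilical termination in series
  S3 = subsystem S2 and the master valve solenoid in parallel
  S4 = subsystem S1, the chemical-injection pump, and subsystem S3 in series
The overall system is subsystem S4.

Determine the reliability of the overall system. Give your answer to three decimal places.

Parallel (hydraulic power unit and choke actuator): 1 − (1 − 0.98000)(1 − 0.95000) = 0.99900
Series (subsea control module and umbilical termination): 0.92000 × 0.89000 = 0.81880
Parallel ([0.81880] and master valve solenoid): 1 − (1 − 0.81880)(1 − 0.96000) = 0.99275
Series ([0.99900], chemical-injection pump, and [0.99275]): 0.99900 × 0.86000 × 0.99275 = 0.853

0.853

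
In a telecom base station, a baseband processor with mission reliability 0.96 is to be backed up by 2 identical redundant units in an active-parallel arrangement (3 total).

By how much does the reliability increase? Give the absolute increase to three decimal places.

R_before = 0.96
R_after = 1 − (1 − 0.96)^3 = 1.000
ΔR = 1.000 − 0.96 = 0.040

0.040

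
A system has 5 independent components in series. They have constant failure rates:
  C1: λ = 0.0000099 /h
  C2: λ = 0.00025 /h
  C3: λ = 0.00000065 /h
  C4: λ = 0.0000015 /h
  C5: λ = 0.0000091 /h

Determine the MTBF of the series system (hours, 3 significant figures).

3690

Series of exponential components: λ_sys = Σ λ_i
λ_sys = 0.0000099 + 0.00025 + 0.00000065 + 0.0000015 + 0.0000091 = 2.7115e-04 /h
MTBF = 1 / λ_sys = 3690 h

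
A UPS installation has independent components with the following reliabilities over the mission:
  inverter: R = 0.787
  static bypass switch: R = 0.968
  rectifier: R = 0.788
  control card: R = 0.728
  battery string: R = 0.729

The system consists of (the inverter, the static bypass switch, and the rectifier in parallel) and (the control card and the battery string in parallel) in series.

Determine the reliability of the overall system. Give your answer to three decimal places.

0.925

Parallel (inverter, static bypass switch, and rectifier): 1 − (1 − 0.78700)(1 − 0.96800)(1 − 0.78800) = 0.99856
Parallel (control card and battery string): 1 − (1 − 0.72800)(1 − 0.72900) = 0.92629
Series ([0.99856] and [0.92629]): 0.99856 × 0.92629 = 0.925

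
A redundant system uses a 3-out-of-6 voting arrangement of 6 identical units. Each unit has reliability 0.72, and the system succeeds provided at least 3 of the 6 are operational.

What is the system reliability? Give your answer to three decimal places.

R = Σ_{i=3}^{6} C(6,i) p^i (1−p)^{6−i} with p = 0.72
C(6,3)·0.72^3·0.28^3 = 0.16387
C(6,4)·0.72^4·0.28^2 = 0.31604
C(6,5)·0.72^5·0.28^1 = 0.32507
C(6,6)·0.72^6·0.28^0 = 0.13931
Sum = 0.944

0.944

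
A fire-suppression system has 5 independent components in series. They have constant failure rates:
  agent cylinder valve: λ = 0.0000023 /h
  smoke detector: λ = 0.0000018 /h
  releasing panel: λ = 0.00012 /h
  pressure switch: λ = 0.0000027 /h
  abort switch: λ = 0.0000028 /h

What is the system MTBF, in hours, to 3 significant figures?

7720

Series of exponential components: λ_sys = Σ λ_i
λ_sys = 0.0000023 + 0.0000018 + 0.00012 + 0.0000027 + 0.0000028 = 1.2960e-04 /h
MTBF = 1 / λ_sys = 7720 h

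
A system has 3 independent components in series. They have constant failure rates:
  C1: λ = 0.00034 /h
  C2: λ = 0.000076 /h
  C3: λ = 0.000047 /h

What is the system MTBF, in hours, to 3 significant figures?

2160

Series of exponential components: λ_sys = Σ λ_i
λ_sys = 0.00034 + 0.000076 + 0.000047 = 4.6300e-04 /h
MTBF = 1 / λ_sys = 2160 h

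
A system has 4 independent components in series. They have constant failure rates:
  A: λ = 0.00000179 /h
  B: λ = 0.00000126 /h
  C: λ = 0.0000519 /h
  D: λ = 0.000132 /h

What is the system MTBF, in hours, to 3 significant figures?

Series of exponential components: λ_sys = Σ λ_i
λ_sys = 0.00000179 + 0.00000126 + 0.0000519 + 0.000132 = 1.8695e-04 /h
MTBF = 1 / λ_sys = 5350 h

5350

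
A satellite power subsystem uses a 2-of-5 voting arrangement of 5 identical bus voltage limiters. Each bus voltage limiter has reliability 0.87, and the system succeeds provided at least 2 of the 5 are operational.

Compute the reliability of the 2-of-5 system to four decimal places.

R = Σ_{i=2}^{5} C(5,i) p^i (1−p)^{5−i} with p = 0.87
C(5,2)·0.87^2·0.13^3 = 0.016629
C(5,3)·0.87^3·0.13^2 = 0.111287
C(5,4)·0.87^4·0.13^1 = 0.372383
C(5,5)·0.87^5·0.13^0 = 0.498421
Sum = 0.9987

0.9987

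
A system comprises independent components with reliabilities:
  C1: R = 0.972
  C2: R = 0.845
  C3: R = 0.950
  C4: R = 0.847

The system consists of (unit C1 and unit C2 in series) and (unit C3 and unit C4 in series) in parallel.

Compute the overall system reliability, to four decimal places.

Series (C1 and C2): 0.972000 × 0.845000 = 0.821340
Series (C3 and C4): 0.950000 × 0.847000 = 0.804650
Parallel ([0.821340] and [0.804650]): 1 − (1 − 0.821340)(1 − 0.804650) = 0.9651

0.9651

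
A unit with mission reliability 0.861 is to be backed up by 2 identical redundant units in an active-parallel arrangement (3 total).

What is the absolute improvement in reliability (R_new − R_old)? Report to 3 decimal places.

R_before = 0.861
R_after = 1 − (1 − 0.861)^3 = 0.997
ΔR = 0.997 − 0.861 = 0.136

0.136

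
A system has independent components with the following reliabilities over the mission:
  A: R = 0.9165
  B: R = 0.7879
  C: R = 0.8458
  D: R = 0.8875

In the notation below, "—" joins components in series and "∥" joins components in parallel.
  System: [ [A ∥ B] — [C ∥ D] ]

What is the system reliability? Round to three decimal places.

0.965

Parallel (A and B): 1 − (1 − 0.91650)(1 − 0.78790) = 0.98229
Parallel (C and D): 1 − (1 − 0.84580)(1 − 0.88750) = 0.98265
Series ([0.98229] and [0.98265]): 0.98229 × 0.98265 = 0.965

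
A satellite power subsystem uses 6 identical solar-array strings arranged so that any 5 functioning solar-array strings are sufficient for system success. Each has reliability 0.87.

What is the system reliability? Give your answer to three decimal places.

0.822

R = Σ_{i=5}^{6} C(6,i) p^i (1−p)^{6−i} with p = 0.87
C(6,5)·0.87^5·0.13^1 = 0.38877
C(6,6)·0.87^6·0.13^0 = 0.43363
Sum = 0.822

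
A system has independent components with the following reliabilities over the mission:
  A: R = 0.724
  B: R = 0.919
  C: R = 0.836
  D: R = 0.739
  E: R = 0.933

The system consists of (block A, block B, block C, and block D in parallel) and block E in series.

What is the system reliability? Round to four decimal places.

Parallel (A, B, C, and D): 1 − (1 − 0.724000)(1 − 0.919000)(1 − 0.836000)(1 − 0.739000) = 0.999043
Series ([0.999043] and E): 0.999043 × 0.933000 = 0.9321

0.9321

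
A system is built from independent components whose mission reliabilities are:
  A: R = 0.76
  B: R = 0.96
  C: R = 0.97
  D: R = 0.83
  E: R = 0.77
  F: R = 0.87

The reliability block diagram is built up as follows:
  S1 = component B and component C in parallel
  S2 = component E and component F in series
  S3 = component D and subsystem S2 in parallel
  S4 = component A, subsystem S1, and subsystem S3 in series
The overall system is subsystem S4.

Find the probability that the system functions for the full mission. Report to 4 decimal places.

0.7165

Parallel (B and C): 1 − (1 − 0.960000)(1 − 0.970000) = 0.998800
Series (E and F): 0.770000 × 0.870000 = 0.669900
Parallel (D and [0.669900]): 1 − (1 − 0.830000)(1 − 0.669900) = 0.943883
Series (A, [0.998800], and [0.943883]): 0.760000 × 0.998800 × 0.943883 = 0.7165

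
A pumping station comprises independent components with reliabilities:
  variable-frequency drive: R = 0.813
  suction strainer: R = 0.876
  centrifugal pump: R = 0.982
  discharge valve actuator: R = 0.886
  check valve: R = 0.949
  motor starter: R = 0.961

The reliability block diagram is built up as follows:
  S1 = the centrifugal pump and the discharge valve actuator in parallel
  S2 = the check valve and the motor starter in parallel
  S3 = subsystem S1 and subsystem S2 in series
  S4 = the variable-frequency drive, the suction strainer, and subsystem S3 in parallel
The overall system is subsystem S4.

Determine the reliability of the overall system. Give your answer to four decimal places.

0.9999

Parallel (centrifugal pump and discharge valve actuator): 1 − (1 − 0.982000)(1 − 0.886000) = 0.997948
Parallel (check valve and motor starter): 1 − (1 − 0.949000)(1 − 0.961000) = 0.998011
Series ([0.997948] and [0.998011]): 0.997948 × 0.998011 = 0.995963
Parallel (variable-frequency drive, suction strainer, and [0.995963]): 1 − (1 − 0.813000)(1 − 0.876000)(1 − 0.995963) = 0.9999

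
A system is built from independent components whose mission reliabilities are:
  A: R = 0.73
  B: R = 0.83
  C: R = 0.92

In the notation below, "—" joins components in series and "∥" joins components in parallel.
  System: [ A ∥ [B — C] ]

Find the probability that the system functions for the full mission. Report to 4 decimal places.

Series (B and C): 0.830000 × 0.920000 = 0.763600
Parallel (A and [0.763600]): 1 − (1 − 0.730000)(1 − 0.763600) = 0.9362

0.9362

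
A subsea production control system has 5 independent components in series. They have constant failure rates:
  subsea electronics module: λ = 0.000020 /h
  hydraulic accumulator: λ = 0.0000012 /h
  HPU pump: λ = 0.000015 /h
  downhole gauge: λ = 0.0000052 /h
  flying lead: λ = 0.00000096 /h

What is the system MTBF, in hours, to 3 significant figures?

23600

Series of exponential components: λ_sys = Σ λ_i
λ_sys = 0.000020 + 0.0000012 + 0.000015 + 0.0000052 + 0.00000096 = 4.2360e-05 /h
MTBF = 1 / λ_sys = 23600 h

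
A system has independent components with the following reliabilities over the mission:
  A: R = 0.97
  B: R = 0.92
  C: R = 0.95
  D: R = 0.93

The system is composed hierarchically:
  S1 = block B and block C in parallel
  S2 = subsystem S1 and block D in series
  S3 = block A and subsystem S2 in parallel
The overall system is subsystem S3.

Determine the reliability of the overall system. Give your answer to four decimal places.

Parallel (B and C): 1 − (1 − 0.920000)(1 − 0.950000) = 0.996000
Series ([0.996000] and D): 0.996000 × 0.930000 = 0.926280
Parallel (A and [0.926280]): 1 − (1 − 0.970000)(1 − 0.926280) = 0.9978

0.9978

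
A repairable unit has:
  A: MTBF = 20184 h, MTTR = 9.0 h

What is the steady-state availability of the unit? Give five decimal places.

A(A) = MTBF/(MTBF+MTTR) = 20184/(20184+9.0) = 0.99955

0.99955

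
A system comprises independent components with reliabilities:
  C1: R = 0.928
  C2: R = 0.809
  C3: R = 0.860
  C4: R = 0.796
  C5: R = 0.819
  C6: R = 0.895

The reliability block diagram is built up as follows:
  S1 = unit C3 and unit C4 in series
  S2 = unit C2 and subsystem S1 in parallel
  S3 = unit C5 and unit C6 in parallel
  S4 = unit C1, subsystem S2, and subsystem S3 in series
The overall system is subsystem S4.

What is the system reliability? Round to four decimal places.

Series (C3 and C4): 0.860000 × 0.796000 = 0.684560
Parallel (C2 and [0.684560]): 1 − (1 − 0.809000)(1 − 0.684560) = 0.939751
Parallel (C5 and C6): 1 − (1 − 0.819000)(1 − 0.895000) = 0.980995
Series (C1, [0.939751], and [0.980995]): 0.928000 × 0.939751 × 0.980995 = 0.8555

0.8555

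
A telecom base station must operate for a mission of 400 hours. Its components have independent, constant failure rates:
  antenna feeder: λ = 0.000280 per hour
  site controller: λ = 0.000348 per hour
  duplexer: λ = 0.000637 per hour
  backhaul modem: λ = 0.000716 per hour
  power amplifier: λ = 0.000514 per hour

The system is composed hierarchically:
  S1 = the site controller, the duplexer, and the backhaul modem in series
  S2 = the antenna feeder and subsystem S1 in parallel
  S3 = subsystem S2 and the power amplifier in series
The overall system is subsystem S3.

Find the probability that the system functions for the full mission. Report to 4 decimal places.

R(antenna feeder) = exp(−0.000280 × 400) = 0.894044
R(site controller) = exp(−0.000348 × 400) = 0.870054
R(duplexer) = exp(−0.000637 × 400) = 0.775071
R(backhaul modem) = exp(−0.000716 × 400) = 0.750962
R(power amplifier) = exp(−0.000514 × 400) = 0.814159
Series (site controller, duplexer, and backhaul modem): 0.870054 × 0.775071 × 0.750962 = 0.506414
Parallel (antenna feeder and [0.506414]): 1 − (1 − 0.894044)(1 − 0.506414) = 0.947702
Series ([0.947702] and power amplifier): 0.947702 × 0.814159 = 0.7716

0.7716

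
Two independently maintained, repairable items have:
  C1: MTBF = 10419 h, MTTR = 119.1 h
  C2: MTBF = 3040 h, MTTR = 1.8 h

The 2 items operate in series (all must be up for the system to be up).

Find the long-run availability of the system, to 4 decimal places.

A(C1) = MTBF/(MTBF+MTTR) = 10419/(10419+119.1) = 0.988698
A(C2) = MTBF/(MTBF+MTTR) = 3040/(3040+1.8) = 0.999408
Series availability: 0.988698 × 0.999408 = 0.9881

0.9881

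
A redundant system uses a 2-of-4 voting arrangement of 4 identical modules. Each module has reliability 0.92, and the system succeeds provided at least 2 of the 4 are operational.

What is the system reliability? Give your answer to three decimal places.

0.998

R = Σ_{i=2}^{4} C(4,i) p^i (1−p)^{4−i} with p = 0.92
C(4,2)·0.92^2·0.08^2 = 0.03250
C(4,3)·0.92^3·0.08^1 = 0.24918
C(4,4)·0.92^4·0.08^0 = 0.71639
Sum = 0.998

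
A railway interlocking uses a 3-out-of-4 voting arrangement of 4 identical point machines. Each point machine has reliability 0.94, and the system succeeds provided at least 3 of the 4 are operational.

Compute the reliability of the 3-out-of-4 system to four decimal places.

R = Σ_{i=3}^{4} C(4,i) p^i (1−p)^{4−i} with p = 0.94
C(4,3)·0.94^3·0.06^1 = 0.199340
C(4,4)·0.94^4·0.06^0 = 0.780749
Sum = 0.9801

0.9801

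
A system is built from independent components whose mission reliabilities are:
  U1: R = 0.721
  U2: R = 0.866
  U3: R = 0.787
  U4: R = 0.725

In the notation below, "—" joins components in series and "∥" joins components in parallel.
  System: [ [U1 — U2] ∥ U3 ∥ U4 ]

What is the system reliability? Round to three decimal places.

0.978

Series (U1 and U2): 0.72100 × 0.86600 = 0.62439
Parallel ([0.62439], U3, and U4): 1 − (1 − 0.62439)(1 − 0.78700)(1 − 0.72500) = 0.978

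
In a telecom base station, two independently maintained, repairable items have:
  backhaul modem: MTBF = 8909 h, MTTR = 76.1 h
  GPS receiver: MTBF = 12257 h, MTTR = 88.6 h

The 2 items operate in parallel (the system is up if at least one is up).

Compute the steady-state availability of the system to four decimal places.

A(backhaul modem) = MTBF/(MTBF+MTTR) = 8909/(8909+76.1) = 0.991530
A(GPS receiver) = MTBF/(MTBF+MTTR) = 12257/(12257+88.6) = 0.992823
Parallel availability: 1 − (1 − 0.991530)(1 − 0.992823) = 0.9999

0.9999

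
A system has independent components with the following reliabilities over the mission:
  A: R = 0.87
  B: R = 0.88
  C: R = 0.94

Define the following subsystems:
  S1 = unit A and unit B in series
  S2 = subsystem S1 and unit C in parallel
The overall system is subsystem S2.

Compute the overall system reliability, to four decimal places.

Series (A and B): 0.870000 × 0.880000 = 0.765600
Parallel ([0.765600] and C): 1 − (1 − 0.765600)(1 − 0.940000) = 0.9859

0.9859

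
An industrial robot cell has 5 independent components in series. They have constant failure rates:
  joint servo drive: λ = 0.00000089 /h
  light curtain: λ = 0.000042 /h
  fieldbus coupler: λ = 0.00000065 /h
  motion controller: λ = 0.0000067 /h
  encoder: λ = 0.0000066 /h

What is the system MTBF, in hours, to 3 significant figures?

17600

Series of exponential components: λ_sys = Σ λ_i
λ_sys = 0.00000089 + 0.000042 + 0.00000065 + 0.0000067 + 0.0000066 = 5.6840e-05 /h
MTBF = 1 / λ_sys = 17600 h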